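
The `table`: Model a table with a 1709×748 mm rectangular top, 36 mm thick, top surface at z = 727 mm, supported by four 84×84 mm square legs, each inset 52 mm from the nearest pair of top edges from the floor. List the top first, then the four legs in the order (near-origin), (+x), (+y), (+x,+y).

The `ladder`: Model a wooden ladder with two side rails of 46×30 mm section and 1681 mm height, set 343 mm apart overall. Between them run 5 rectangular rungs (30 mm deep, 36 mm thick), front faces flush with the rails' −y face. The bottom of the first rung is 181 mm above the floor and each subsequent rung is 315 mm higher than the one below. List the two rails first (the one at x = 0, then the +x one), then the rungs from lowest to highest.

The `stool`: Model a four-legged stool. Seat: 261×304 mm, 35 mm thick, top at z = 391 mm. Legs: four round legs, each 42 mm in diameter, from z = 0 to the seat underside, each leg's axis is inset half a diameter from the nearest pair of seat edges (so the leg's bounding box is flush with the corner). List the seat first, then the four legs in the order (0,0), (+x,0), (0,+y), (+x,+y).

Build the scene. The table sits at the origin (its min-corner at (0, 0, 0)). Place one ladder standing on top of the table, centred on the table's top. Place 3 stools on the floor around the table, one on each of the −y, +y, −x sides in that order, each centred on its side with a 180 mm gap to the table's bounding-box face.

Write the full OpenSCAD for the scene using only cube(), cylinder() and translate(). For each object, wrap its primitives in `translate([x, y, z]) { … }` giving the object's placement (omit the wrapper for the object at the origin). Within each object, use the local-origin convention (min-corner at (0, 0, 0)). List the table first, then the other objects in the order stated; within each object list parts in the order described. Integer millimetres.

translate([0, 0, 691]) cube([1709, 748, 36]);
translate([52, 52, 0]) cube([84, 84, 691]);
translate([1573, 52, 0]) cube([84, 84, 691]);
translate([52, 612, 0]) cube([84, 84, 691]);
translate([1573, 612, 0]) cube([84, 84, 691]);
translate([683, 359, 727]) {
  cube([46, 30, 1681]);
  translate([297, 0, 0]) cube([46, 30, 1681]);
  translate([46, 0, 181]) cube([251, 30, 36]);
  translate([46, 0, 496]) cube([251, 30, 36]);
  translate([46, 0, 811]) cube([251, 30, 36]);
  translate([46, 0, 1126]) cube([251, 30, 36]);
  translate([46, 0, 1441]) cube([251, 30, 36]);
}
translate([724, -484, 0]) {
  translate([0, 0, 356]) cube([261, 304, 35]);
  translate([21, 21, 0]) cylinder(h = 356, r = 21);
  translate([240, 21, 0]) cylinder(h = 356, r = 21);
  translate([21, 283, 0]) cylinder(h = 356, r = 21);
  translate([240, 283, 0]) cylinder(h = 356, r = 21);
}
translate([724, 928, 0]) {
  translate([0, 0, 356]) cube([261, 304, 35]);
  translate([21, 21, 0]) cylinder(h = 356, r = 21);
  translate([240, 21, 0]) cylinder(h = 356, r = 21);
  translate([21, 283, 0]) cylinder(h = 356, r = 21);
  translate([240, 283, 0]) cylinder(h = 356, r = 21);
}
translate([-441, 222, 0]) {
  translate([0, 0, 356]) cube([261, 304, 35]);
  translate([21, 21, 0]) cylinder(h = 356, r = 21);
  translate([240, 21, 0]) cylinder(h = 356, r = 21);
  translate([21, 283, 0]) cylinder(h = 356, r = 21);
  translate([240, 283, 0]) cylinder(h = 356, r = 21);
}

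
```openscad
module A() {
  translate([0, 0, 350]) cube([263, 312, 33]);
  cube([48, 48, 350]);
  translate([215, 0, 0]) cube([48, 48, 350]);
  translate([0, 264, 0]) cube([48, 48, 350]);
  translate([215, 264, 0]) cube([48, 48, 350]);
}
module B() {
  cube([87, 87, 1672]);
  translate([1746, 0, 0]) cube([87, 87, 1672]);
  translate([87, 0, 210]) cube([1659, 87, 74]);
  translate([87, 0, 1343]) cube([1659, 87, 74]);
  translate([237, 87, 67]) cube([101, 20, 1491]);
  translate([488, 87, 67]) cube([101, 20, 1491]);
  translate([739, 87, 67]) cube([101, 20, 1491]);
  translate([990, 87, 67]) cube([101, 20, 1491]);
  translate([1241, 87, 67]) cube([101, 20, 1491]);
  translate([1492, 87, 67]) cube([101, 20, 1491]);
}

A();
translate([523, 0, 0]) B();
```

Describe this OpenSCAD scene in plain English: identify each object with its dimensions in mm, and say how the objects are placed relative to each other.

A is a four-legged stool. The seat is 263×312 mm, 33 mm thick, top at z = 383 mm. It stands on four square legs, each 48×48 mm in cross-section, from z = 0 to the seat underside, each flush with a corner of the seat.

B is a fence section. Two 87×87 mm posts, 1672 mm tall, stand on the floor with a clear span of 1659 mm between their inner faces. Two horizontal rails of 87×74 mm section span the gap between the posts with their undersides at z = 210 mm and z = 1343 mm, flush with the posts' −y face. 6 pickets, each 101 mm wide, 20 mm thick and 1491 mm tall, are fixed to the +y face of the rails with their bottoms at z = 67 mm, evenly spaced across the span with equal gaps (rounded down to the nearest mm) at the −x end and between each pair — any rounding remainder accumulates at the +x end.

The fence section is on the floor beside the stool on its +x side.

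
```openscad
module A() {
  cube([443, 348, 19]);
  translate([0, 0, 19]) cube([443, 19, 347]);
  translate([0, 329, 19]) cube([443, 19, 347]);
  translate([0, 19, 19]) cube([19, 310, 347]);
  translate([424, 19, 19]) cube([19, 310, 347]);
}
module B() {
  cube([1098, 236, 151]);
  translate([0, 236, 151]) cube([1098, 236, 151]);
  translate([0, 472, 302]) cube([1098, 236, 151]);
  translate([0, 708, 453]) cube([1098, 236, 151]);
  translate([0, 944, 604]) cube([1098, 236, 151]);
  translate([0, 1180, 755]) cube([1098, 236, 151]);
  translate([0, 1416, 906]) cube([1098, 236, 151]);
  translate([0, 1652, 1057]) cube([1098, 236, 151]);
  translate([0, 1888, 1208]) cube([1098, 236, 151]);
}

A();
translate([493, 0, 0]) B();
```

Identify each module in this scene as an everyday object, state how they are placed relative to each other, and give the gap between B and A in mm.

A is an open box. B is a staircase. The staircase is on the floor beside the open box on its +x side. The gap between the staircase and the open box is 50 mm.

The staircase's nearest face is 50 mm from the open box's +x face.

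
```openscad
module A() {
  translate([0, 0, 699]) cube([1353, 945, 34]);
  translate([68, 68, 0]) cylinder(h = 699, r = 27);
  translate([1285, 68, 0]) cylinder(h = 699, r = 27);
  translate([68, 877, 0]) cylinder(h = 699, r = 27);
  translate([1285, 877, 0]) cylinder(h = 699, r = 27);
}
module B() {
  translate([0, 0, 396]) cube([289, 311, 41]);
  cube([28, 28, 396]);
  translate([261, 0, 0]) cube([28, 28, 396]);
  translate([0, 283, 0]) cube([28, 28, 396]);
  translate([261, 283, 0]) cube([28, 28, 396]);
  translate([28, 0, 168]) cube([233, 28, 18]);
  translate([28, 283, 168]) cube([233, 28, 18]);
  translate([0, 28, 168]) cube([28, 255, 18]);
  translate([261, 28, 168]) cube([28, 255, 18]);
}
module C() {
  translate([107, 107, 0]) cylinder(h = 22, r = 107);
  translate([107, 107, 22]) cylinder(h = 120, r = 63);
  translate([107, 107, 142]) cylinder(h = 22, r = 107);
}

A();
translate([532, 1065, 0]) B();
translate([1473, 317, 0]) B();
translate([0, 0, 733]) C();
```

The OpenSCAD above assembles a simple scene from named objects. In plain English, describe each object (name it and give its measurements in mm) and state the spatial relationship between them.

A is a table with a 1353×945 mm rectangular top, 34 mm thick, top surface at z = 733 mm, supported by four round legs of 54 mm diameter, each leg's bounding box inset 41 mm from the nearest pair of top edges, running from the floor.

B is a simple wooden stool: a rectangular seat 289 mm (x) by 311 mm (y), 41 mm thick, top face at z = 437 mm, on four square legs, each 28×28 mm in cross-section. The legs rest on z = 0, each flush with a corner of the seat. Four stretchers, 28 mm wide and 18 mm tall, connect adjacent legs with their undersides at z = 168 mm, each running between the inner faces of the legs it joins and aligned with the legs' outer faces on the other axis.

C is a spool: two coaxial disc flanges of radius 107 mm and thickness 22 mm, joined by a core cylinder of radius 63 mm and height 120 mm. The lower flange rests on z = 0 and the three cylinders share a vertical axis.

Two stools sit around the table at the +y, +x sides. The spool is on top of the table.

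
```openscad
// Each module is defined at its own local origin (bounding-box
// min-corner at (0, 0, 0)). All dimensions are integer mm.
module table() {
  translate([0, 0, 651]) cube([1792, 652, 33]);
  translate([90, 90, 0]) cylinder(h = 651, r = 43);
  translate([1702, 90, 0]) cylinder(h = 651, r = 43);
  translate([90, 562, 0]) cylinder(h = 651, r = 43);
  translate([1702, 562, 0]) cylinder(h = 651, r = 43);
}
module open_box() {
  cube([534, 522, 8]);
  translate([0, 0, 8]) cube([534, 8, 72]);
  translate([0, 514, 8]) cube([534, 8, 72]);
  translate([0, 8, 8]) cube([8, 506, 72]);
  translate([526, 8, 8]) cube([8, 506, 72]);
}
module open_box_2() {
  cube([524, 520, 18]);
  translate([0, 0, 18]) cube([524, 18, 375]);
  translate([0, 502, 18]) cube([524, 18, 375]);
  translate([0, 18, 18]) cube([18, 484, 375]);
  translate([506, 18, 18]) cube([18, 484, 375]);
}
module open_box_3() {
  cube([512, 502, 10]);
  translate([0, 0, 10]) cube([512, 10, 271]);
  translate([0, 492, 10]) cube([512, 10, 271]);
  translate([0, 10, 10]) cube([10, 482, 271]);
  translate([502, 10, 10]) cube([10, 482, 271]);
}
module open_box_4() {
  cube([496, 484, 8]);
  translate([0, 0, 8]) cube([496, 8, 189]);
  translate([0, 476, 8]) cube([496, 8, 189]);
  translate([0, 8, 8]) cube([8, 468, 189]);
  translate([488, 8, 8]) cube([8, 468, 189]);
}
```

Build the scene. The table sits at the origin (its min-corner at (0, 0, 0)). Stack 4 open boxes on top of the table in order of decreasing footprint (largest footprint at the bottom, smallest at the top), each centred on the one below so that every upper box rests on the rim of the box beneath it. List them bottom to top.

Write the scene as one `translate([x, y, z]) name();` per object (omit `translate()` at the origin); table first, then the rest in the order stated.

table();
translate([629, 65, 684]) open_box();
translate([634, 66, 764]) open_box_2();
translate([640, 75, 1157]) open_box_3();
translate([648, 84, 1438]) open_box_4();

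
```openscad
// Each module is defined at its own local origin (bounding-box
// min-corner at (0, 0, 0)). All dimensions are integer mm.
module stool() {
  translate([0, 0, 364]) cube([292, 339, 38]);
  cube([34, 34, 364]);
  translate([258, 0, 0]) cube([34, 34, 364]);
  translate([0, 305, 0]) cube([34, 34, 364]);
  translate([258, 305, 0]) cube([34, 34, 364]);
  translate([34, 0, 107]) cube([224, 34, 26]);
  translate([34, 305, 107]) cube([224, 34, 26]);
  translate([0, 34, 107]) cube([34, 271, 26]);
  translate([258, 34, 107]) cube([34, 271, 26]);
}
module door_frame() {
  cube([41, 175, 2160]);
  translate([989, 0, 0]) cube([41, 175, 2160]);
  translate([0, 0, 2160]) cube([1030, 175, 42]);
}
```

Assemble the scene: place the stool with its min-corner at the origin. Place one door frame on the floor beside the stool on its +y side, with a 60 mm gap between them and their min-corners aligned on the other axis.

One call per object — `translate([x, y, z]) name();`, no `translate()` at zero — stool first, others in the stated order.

stool();
translate([0, 399, 0]) door_frame();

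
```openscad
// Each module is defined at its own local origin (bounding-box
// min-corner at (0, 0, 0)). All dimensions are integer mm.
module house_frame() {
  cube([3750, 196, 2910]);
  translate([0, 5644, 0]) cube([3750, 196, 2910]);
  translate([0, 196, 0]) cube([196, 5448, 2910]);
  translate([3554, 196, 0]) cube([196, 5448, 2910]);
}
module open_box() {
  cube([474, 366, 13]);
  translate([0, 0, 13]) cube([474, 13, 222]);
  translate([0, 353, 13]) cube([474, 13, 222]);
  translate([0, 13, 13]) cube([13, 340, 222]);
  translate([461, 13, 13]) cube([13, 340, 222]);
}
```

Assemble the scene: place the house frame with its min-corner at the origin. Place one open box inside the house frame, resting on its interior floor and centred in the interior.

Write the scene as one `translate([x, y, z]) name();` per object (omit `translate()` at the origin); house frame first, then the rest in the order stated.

house_frame();
translate([1638, 2737, 0]) open_box();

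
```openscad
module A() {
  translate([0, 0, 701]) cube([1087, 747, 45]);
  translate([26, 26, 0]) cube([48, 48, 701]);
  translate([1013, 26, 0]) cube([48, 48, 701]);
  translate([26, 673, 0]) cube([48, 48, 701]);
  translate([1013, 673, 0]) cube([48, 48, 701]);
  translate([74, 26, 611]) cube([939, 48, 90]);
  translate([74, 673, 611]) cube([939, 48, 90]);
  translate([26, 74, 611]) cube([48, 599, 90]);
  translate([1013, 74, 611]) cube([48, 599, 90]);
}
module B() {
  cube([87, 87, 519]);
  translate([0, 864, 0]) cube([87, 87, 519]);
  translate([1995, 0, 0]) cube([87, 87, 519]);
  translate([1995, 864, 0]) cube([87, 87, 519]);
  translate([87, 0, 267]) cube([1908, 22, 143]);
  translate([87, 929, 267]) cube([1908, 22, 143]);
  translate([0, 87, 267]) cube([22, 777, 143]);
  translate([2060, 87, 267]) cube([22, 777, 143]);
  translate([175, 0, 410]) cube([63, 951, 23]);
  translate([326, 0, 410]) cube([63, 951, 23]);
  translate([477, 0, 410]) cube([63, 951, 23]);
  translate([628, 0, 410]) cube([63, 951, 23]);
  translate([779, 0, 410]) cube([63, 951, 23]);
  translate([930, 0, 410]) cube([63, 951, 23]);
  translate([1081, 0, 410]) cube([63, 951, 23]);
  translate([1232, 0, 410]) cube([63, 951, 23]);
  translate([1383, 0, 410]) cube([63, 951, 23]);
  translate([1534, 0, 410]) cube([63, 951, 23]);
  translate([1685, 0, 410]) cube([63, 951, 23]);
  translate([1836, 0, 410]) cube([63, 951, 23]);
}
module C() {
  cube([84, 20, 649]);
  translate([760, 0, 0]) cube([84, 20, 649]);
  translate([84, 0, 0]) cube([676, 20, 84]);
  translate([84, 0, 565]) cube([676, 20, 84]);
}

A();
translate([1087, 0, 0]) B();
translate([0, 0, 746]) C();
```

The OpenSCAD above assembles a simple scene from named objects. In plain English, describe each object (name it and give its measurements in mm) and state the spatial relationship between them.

A is a table with a 1087×747 mm rectangular top, 45 mm thick, top surface at z = 746 mm, supported by four 48×48 mm square legs, each inset 26 mm from the nearest pair of top edges, running from the floor. Four apron rails, 48 mm thick and 90 mm tall, run between adjacent legs with their top edges flush with the underside of the top and their outer faces flush with the legs' outer faces.

B is a bed frame 2082 mm long (x) by 951 mm wide (y). Four 87×87 mm corner posts, 519 mm tall, at the corners of the footprint. Four rails of 22 mm thickness and 143 mm height run between adjacent posts with their undersides at z = 267 mm, their outer faces flush with the outside of the frame (the two x-running rails run between the posts' inner faces; the two y-running rails run between the posts' inner faces). 12 slats, each 63 mm wide (x) and 23 mm thick, lie across the top of the two x-running rails, running the full 951 mm width of the frame in y; the slats are evenly spaced along x between the inner faces of the end posts with equal gaps (rounded down to the nearest mm) at the −x end and between each pair — any rounding remainder accumulates at the +x end.

C is a rectangular picture frame lying in the x–z plane (depth along y). The opening is 676 mm wide (x) by 481 mm tall (z), surrounded by a border 84 mm wide on all four sides. The frame is 20 mm deep and is made of two full-height vertical stiles with two horizontal rails fitted between them.

The bed frame is against the table's +x side, with their −y faces flush. The picture frame is on top of the table.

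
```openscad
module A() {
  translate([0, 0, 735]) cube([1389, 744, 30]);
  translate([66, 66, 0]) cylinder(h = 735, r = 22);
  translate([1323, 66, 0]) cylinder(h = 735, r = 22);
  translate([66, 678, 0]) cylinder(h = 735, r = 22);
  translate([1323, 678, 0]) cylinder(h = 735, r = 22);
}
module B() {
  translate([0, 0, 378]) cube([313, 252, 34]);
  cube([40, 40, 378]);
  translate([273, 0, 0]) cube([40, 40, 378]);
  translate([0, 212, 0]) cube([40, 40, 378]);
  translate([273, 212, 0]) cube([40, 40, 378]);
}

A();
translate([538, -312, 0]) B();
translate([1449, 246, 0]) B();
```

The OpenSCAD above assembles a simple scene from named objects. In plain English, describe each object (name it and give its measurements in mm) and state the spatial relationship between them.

A is a rectangular dining table. The top is 1389×744×30 mm with its upper surface at z = 765 mm. It stands on four round legs of 44 mm diameter, each leg's bounding box inset 44 mm from the nearest pair of top edges, running from the floor to the underside of the top.

B is a four-legged stool. The seat is a 313×252×34 mm slab whose top surface is at z = 412 mm; four square legs, each 40×40 mm in cross-section, run from the floor (z = 0) to the underside of the seat, each flush with a corner of the seat.

Two stools sit around the table at the −y, +x sides.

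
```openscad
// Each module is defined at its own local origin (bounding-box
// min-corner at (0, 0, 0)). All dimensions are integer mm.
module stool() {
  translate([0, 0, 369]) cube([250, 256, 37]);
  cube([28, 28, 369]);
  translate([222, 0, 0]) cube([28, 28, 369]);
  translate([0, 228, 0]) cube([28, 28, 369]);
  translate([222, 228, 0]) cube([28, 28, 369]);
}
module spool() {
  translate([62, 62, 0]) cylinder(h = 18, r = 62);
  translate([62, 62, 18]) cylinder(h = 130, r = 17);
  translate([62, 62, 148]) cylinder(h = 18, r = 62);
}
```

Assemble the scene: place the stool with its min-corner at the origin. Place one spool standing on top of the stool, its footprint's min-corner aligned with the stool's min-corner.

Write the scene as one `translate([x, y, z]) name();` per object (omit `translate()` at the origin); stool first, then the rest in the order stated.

stool();
translate([0, 0, 406]) spool();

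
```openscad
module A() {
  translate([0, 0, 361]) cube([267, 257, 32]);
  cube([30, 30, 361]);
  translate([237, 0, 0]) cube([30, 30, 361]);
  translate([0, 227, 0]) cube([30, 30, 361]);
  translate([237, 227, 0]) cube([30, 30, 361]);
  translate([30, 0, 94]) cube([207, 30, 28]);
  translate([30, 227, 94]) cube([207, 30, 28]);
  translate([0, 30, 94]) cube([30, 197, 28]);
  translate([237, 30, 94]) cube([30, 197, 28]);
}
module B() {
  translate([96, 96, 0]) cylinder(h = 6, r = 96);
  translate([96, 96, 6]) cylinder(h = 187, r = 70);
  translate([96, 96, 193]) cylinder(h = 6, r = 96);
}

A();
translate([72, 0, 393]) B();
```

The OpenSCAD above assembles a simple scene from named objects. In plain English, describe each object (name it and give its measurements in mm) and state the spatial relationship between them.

A is a simple wooden stool: a rectangular seat 267 mm (x) by 257 mm (y), 32 mm thick, top face at z = 393 mm, on four square legs, each 30×30 mm in cross-section. The legs rest on z = 0, each flush with a corner of the seat. Four stretchers, 30 mm wide and 28 mm tall, connect adjacent legs with their undersides at z = 94 mm, each running between the inner faces of the legs it joins and aligned with the legs' outer faces on the other axis.

B is a spool: two coaxial disc flanges of radius 96 mm and thickness 6 mm, joined by a core cylinder of radius 70 mm and height 187 mm. The lower flange rests on z = 0 and the three cylinders share a vertical axis.

The spool is on top of the stool.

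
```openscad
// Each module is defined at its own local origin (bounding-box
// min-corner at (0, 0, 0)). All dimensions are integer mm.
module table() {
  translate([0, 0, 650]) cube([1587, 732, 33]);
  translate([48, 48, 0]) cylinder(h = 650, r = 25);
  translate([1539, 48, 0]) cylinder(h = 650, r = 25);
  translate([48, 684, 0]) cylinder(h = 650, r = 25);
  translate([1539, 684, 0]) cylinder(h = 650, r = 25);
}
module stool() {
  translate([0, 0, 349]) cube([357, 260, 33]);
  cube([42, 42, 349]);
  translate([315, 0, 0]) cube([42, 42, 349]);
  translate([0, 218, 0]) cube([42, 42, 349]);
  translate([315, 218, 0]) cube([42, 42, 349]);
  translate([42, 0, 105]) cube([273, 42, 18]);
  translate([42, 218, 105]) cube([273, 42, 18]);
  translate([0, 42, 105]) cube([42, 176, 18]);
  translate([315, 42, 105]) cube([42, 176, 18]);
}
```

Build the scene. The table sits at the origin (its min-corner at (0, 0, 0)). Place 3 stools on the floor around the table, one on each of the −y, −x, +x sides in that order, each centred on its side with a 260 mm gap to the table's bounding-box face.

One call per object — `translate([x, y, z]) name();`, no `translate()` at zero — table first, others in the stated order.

table();
translate([615, -520, 0]) stool();
translate([-617, 236, 0]) stool();
translate([1847, 236, 0]) stool();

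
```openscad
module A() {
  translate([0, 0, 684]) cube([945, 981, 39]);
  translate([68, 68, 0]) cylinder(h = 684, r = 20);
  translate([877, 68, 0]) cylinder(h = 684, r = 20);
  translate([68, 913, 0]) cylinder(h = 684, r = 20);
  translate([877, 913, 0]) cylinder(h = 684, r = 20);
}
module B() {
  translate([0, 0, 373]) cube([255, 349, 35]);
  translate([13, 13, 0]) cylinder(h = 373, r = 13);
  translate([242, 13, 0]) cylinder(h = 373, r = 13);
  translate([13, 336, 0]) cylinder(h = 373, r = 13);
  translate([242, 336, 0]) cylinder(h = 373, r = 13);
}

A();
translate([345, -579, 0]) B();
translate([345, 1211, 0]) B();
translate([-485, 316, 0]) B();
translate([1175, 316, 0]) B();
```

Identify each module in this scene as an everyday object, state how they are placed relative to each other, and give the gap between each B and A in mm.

A is a table. B is a stool. Four stools sit around the table at the −y, +y, −x, +x sides. The gap between each stool and the table is 230 mm.

Each stool's nearest face is 230 mm from the table's bounding box.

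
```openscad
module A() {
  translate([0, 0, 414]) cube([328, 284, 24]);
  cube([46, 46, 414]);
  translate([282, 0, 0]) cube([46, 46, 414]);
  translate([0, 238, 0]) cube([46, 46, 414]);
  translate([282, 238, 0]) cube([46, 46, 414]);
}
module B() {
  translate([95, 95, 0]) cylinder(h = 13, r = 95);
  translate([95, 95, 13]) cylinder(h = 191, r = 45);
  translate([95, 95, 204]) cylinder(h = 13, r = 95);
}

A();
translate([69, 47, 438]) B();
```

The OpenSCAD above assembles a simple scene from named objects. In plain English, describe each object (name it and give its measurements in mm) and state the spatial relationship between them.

A is a simple wooden stool: a rectangular seat 328 mm (x) by 284 mm (y), 24 mm thick, top face at z = 438 mm, on four square legs, each 46×46 mm in cross-section. The legs rest on z = 0, each flush with a corner of the seat.

B is a spool: two coaxial disc flanges of radius 95 mm and thickness 13 mm, joined by a core cylinder of radius 45 mm and height 191 mm. The lower flange rests on z = 0 and the three cylinders share a vertical axis.

The spool is on top of the stool, centred.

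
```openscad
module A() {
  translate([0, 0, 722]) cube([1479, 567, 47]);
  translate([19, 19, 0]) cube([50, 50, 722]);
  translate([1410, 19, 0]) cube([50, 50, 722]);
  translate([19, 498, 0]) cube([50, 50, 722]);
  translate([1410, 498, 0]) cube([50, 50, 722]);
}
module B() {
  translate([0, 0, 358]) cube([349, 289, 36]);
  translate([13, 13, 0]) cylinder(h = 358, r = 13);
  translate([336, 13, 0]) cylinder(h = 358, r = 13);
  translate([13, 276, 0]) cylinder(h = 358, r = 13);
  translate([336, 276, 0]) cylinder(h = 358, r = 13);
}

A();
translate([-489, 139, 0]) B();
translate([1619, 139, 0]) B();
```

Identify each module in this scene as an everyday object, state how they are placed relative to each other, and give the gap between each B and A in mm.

Each stool's nearest face is 140 mm from the table's bounding box.

A is a table. B is a stool. Two stools sit around the table at the −x, +x sides. The gap between each stool and the table is 140 mm.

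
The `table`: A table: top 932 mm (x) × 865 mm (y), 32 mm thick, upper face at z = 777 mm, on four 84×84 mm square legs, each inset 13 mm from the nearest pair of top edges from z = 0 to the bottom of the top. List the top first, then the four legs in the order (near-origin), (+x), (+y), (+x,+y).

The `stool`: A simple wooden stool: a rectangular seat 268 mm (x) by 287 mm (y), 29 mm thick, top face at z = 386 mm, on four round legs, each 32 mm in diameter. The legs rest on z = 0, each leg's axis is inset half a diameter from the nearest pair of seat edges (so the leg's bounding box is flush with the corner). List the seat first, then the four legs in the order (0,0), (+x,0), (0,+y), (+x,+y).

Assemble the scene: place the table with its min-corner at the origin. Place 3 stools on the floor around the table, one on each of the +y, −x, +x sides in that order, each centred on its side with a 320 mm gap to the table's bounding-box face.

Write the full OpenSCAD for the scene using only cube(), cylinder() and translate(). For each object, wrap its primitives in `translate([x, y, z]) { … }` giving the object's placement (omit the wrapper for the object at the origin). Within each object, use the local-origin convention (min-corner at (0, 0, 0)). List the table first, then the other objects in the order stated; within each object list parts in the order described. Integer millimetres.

translate([0, 0, 745]) cube([932, 865, 32]);
translate([13, 13, 0]) cube([84, 84, 745]);
translate([835, 13, 0]) cube([84, 84, 745]);
translate([13, 768, 0]) cube([84, 84, 745]);
translate([835, 768, 0]) cube([84, 84, 745]);
translate([332, 1185, 0]) {
  translate([0, 0, 357]) cube([268, 287, 29]);
  translate([16, 16, 0]) cylinder(h = 357, r = 16);
  translate([252, 16, 0]) cylinder(h = 357, r = 16);
  translate([16, 271, 0]) cylinder(h = 357, r = 16);
  translate([252, 271, 0]) cylinder(h = 357, r = 16);
}
translate([-588, 289, 0]) {
  translate([0, 0, 357]) cube([268, 287, 29]);
  translate([16, 16, 0]) cylinder(h = 357, r = 16);
  translate([252, 16, 0]) cylinder(h = 357, r = 16);
  translate([16, 271, 0]) cylinder(h = 357, r = 16);
  translate([252, 271, 0]) cylinder(h = 357, r = 16);
}
translate([1252, 289, 0]) {
  translate([0, 0, 357]) cube([268, 287, 29]);
  translate([16, 16, 0]) cylinder(h = 357, r = 16);
  translate([252, 16, 0]) cylinder(h = 357, r = 16);
  translate([16, 271, 0]) cylinder(h = 357, r = 16);
  translate([252, 271, 0]) cylinder(h = 357, r = 16);
}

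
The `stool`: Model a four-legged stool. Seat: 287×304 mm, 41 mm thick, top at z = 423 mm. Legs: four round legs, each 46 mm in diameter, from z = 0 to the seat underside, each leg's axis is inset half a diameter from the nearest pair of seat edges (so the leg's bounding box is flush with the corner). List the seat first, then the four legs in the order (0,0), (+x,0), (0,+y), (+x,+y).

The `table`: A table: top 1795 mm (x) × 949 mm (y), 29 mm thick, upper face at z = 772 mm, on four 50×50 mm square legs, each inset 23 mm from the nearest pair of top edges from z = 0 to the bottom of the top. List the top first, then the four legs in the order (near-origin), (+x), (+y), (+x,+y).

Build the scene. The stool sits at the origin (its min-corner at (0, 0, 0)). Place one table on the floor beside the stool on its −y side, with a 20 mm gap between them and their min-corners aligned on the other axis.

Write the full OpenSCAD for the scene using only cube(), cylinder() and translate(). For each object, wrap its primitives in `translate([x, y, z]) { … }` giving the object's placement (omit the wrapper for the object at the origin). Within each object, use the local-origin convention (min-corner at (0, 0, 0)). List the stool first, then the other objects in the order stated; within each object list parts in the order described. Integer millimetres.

translate([0, 0, 382]) cube([287, 304, 41]);
translate([23, 23, 0]) cylinder(h = 382, r = 23);
translate([264, 23, 0]) cylinder(h = 382, r = 23);
translate([23, 281, 0]) cylinder(h = 382, r = 23);
translate([264, 281, 0]) cylinder(h = 382, r = 23);
translate([0, -969, 0]) {
  translate([0, 0, 743]) cube([1795, 949, 29]);
  translate([23, 23, 0]) cube([50, 50, 743]);
  translate([1722, 23, 0]) cube([50, 50, 743]);
  translate([23, 876, 0]) cube([50, 50, 743]);
  translate([1722, 876, 0]) cube([50, 50, 743]);
}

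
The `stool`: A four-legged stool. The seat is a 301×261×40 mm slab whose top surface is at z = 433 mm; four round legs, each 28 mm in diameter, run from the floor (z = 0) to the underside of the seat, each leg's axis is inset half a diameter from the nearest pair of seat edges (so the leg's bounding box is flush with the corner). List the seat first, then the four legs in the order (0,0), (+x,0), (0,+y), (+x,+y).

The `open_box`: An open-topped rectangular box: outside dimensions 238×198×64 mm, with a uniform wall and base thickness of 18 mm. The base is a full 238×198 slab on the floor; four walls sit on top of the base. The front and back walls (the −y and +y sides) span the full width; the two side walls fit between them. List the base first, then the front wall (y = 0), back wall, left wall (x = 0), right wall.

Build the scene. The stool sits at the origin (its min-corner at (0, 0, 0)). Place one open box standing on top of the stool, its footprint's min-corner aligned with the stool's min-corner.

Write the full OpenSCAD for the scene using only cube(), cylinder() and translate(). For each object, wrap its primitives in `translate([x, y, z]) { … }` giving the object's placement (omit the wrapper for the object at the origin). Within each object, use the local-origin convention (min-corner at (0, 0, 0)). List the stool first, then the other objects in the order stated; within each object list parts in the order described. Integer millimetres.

translate([0, 0, 393]) cube([301, 261, 40]);
translate([14, 14, 0]) cylinder(h = 393, r = 14);
translate([287, 14, 0]) cylinder(h = 393, r = 14);
translate([14, 247, 0]) cylinder(h = 393, r = 14);
translate([287, 247, 0]) cylinder(h = 393, r = 14);
translate([0, 0, 433]) {
  cube([238, 198, 18]);
  translate([0, 0, 18]) cube([238, 18, 46]);
  translate([0, 180, 18]) cube([238, 18, 46]);
  translate([0, 18, 18]) cube([18, 162, 46]);
  translate([220, 18, 18]) cube([18, 162, 46]);
}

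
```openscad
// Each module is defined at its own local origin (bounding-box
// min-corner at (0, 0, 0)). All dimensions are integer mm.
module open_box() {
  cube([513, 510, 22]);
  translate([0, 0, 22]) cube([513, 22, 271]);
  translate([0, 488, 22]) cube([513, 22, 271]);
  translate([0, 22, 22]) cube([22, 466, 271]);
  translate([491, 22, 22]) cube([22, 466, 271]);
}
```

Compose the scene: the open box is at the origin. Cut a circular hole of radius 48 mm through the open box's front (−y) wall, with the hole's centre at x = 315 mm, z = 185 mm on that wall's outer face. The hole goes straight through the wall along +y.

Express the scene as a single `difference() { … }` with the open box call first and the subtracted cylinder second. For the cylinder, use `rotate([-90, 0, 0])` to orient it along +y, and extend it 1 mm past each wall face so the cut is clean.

difference() {
  open_box();
  translate([315, -1, 185]) rotate([-90, 0, 0]) cylinder(h = 24, r = 48);
}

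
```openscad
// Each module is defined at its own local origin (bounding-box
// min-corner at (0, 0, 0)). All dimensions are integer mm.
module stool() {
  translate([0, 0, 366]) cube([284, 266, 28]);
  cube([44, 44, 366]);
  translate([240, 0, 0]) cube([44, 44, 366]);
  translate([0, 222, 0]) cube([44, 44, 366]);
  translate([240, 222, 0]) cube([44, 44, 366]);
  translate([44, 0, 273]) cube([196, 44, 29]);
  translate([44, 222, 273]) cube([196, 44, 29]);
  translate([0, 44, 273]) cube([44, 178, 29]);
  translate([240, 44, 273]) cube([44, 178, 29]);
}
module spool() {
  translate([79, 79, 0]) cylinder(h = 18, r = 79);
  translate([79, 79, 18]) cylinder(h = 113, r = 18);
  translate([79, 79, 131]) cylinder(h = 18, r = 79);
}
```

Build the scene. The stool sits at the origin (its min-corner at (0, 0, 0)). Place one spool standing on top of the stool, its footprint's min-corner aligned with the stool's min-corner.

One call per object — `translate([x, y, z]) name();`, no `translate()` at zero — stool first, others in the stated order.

stool();
translate([0, 0, 394]) spool();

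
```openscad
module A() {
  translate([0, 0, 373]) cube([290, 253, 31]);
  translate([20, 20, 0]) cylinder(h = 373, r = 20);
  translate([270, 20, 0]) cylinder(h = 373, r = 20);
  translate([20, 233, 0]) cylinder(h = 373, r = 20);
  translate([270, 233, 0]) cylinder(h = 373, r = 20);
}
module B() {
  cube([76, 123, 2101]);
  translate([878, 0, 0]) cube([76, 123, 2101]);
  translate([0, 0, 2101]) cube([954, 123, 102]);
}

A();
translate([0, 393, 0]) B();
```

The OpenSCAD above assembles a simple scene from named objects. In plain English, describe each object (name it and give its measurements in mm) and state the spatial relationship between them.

A is a four-legged stool. The seat is 290×253 mm, 31 mm thick, top at z = 404 mm. It stands on four round legs, each 40 mm in diameter, from z = 0 to the seat underside, each leg's axis is inset half a diameter from the nearest pair of seat edges (so the leg's bounding box is flush with the corner).

B is a rectangular door frame: two vertical jambs of 76×123 mm section, 2101 mm tall, with a clear opening 802 mm wide between their inner faces. A header 102 mm tall and 123 mm deep lies on top of the jambs and spans the full outside width.

The door frame is on the floor beside the stool on its +y side.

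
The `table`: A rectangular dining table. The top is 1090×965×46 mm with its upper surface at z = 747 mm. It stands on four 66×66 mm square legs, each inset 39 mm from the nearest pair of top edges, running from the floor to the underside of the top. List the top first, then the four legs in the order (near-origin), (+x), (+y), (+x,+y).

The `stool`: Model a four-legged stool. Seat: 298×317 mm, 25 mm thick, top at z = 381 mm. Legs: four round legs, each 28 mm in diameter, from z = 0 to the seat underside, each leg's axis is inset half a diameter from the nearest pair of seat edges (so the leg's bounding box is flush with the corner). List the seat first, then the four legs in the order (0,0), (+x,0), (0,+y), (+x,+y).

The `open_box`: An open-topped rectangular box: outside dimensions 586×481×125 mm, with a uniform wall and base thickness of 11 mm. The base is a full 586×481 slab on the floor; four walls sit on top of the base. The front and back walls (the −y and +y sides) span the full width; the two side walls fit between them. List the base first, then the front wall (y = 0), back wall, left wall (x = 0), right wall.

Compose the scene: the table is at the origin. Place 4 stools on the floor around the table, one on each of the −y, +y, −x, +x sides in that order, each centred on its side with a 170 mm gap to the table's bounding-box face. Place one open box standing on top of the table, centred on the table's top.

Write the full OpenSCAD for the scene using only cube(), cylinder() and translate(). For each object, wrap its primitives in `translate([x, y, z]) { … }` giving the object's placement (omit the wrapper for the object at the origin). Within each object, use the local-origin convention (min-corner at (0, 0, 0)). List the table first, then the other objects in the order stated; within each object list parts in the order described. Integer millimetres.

translate([0, 0, 701]) cube([1090, 965, 46]);
translate([39, 39, 0]) cube([66, 66, 701]);
translate([985, 39, 0]) cube([66, 66, 701]);
translate([39, 860, 0]) cube([66, 66, 701]);
translate([985, 860, 0]) cube([66, 66, 701]);
translate([396, -487, 0]) {
  translate([0, 0, 356]) cube([298, 317, 25]);
  translate([14, 14, 0]) cylinder(h = 356, r = 14);
  translate([284, 14, 0]) cylinder(h = 356, r = 14);
  translate([14, 303, 0]) cylinder(h = 356, r = 14);
  translate([284, 303, 0]) cylinder(h = 356, r = 14);
}
translate([396, 1135, 0]) {
  translate([0, 0, 356]) cube([298, 317, 25]);
  translate([14, 14, 0]) cylinder(h = 356, r = 14);
  translate([284, 14, 0]) cylinder(h = 356, r = 14);
  translate([14, 303, 0]) cylinder(h = 356, r = 14);
  translate([284, 303, 0]) cylinder(h = 356, r = 14);
}
translate([-468, 324, 0]) {
  translate([0, 0, 356]) cube([298, 317, 25]);
  translate([14, 14, 0]) cylinder(h = 356, r = 14);
  translate([284, 14, 0]) cylinder(h = 356, r = 14);
  translate([14, 303, 0]) cylinder(h = 356, r = 14);
  translate([284, 303, 0]) cylinder(h = 356, r = 14);
}
translate([1260, 324, 0]) {
  translate([0, 0, 356]) cube([298, 317, 25]);
  translate([14, 14, 0]) cylinder(h = 356, r = 14);
  translate([284, 14, 0]) cylinder(h = 356, r = 14);
  translate([14, 303, 0]) cylinder(h = 356, r = 14);
  translate([284, 303, 0]) cylinder(h = 356, r = 14);
}
translate([252, 242, 747]) {
  cube([586, 481, 11]);
  translate([0, 0, 11]) cube([586, 11, 114]);
  translate([0, 470, 11]) cube([586, 11, 114]);
  translate([0, 11, 11]) cube([11, 459, 114]);
  translate([575, 11, 11]) cube([11, 459, 114]);
}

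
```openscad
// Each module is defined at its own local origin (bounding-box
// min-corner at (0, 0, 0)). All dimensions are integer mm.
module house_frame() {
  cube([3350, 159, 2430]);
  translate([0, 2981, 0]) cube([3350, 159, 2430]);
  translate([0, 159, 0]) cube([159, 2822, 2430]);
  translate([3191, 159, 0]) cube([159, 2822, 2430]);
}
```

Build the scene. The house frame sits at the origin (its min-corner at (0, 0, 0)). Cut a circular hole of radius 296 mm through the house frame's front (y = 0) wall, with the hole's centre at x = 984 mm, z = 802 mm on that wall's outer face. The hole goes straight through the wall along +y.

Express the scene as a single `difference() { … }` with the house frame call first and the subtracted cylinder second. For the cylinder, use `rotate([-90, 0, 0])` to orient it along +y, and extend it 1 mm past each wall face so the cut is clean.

difference() {
  house_frame();
  translate([984, -1, 802]) rotate([-90, 0, 0]) cylinder(h = 161, r = 296);
}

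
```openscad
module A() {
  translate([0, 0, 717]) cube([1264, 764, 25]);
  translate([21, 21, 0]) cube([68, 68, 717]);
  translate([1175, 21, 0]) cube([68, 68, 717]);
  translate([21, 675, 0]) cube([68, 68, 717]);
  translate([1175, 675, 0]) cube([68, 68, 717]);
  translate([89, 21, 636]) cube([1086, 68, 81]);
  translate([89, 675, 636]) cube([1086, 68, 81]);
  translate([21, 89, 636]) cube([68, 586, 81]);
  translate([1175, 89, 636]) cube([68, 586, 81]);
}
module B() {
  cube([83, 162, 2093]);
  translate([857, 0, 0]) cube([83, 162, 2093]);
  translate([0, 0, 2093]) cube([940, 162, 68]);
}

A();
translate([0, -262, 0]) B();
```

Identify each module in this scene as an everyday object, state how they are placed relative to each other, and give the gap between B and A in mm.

The door frame's nearest face is 100 mm from the table's −y face.

A is a table. B is a door frame. The door frame is on the floor beside the table on its −y side. The gap between the door frame and the table is 100 mm.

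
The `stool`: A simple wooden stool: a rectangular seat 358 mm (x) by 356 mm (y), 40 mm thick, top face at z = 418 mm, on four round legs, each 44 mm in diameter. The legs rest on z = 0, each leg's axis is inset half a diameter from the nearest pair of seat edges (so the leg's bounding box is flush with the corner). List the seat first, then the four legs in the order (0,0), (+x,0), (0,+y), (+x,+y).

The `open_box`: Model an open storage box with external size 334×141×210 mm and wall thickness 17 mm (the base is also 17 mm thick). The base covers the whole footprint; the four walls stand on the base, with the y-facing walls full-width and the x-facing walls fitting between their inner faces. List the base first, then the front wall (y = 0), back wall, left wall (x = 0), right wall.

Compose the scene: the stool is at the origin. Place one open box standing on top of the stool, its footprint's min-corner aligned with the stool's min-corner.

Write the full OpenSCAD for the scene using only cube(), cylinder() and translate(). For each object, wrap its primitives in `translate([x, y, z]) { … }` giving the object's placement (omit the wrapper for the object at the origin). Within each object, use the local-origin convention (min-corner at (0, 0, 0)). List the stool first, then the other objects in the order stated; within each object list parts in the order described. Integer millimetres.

translate([0, 0, 378]) cube([358, 356, 40]);
translate([22, 22, 0]) cylinder(h = 378, r = 22);
translate([336, 22, 0]) cylinder(h = 378, r = 22);
translate([22, 334, 0]) cylinder(h = 378, r = 22);
translate([336, 334, 0]) cylinder(h = 378, r = 22);
translate([0, 0, 418]) {
  cube([334, 141, 17]);
  translate([0, 0, 17]) cube([334, 17, 193]);
  translate([0, 124, 17]) cube([334, 17, 193]);
  translate([0, 17, 17]) cube([17, 107, 193]);
  translate([317, 17, 17]) cube([17, 107, 193]);
}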